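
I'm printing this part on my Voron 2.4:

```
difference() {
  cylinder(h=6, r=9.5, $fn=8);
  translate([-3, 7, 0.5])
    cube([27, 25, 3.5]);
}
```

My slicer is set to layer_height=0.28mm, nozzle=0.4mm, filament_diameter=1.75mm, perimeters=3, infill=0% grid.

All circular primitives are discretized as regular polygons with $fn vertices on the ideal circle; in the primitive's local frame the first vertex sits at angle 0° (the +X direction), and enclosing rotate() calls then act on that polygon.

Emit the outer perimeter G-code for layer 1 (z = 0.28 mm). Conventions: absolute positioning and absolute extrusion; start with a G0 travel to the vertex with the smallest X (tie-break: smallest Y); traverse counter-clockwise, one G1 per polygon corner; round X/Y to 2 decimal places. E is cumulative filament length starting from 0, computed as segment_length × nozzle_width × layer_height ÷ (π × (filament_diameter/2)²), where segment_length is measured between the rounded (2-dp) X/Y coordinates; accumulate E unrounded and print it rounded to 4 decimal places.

At z = 0.28 mm: the r=9.5 cylinder gives a regular 8-gon of circumradius 9.5 (constant along its height); the cube at (-3, 7) is not intersected at this z (z outside [0.5, 4]); Taking the first minus the rest: none of the subtracted shapes is present at this height, so the r=9.5 cylinder is unchanged — 1 connected region. The outline is a single polygon with 8 vertices. Extrusion per mm of travel: 0.4 × 0.28 / (π × 0.875²) = 0.046564. Accumulating E over each segment gives final E = 2.7090.

G0 X-9.50 Y0.00 Z0.28
G1 X-6.72 Y-6.72 E0.3386
G1 X0.00 Y-9.50 E0.6773
G1 X6.72 Y-6.72 E1.0159
G1 X9.50 Y0.00 E1.3545
G1 X6.72 Y6.72 E1.6932
G1 X0.00 Y9.50 E2.0318
G1 X-6.72 Y6.72 E2.3704
G1 X-9.50 Y0.00 E2.7090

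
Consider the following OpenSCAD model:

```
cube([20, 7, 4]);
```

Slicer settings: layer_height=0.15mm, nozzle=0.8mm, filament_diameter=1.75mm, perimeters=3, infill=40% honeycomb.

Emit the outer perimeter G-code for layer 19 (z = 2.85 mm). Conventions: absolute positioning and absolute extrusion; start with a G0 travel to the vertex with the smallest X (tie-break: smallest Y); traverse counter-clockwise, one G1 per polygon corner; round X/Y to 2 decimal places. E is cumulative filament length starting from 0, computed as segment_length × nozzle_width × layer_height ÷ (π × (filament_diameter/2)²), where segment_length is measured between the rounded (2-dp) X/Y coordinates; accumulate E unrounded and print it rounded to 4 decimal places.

At z = 2.85 mm: the 20×7 cube contributes its full rectangle. The outline is a single polygon with 4 vertices. Extrusion per mm of travel: 0.8 × 0.15 / (π × 0.875²) = 0.049890. Accumulating E over each segment gives final E = 2.6941.

G0 X0.00 Y0.00 Z2.85
G1 X20.00 Y0.00 E0.9978
G1 X20.00 Y7.00 E1.3470
G1 X0.00 Y7.00 E2.3448
G1 X0.00 Y0.00 E2.6941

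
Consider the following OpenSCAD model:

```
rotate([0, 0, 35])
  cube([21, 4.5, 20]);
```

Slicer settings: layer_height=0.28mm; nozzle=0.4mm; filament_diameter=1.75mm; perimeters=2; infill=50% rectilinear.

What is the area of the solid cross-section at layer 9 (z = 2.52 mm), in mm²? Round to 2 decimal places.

At z = 2.52 mm: the cube is present — its section is the full 21×4.5 rectangle (area 94.50 mm²); (whole slice rotated 35° about Z — lengths, areas and connectivity unchanged). Overall, the cross-section is a single solid region. Net area = 94.50 mm².

94.50 mm²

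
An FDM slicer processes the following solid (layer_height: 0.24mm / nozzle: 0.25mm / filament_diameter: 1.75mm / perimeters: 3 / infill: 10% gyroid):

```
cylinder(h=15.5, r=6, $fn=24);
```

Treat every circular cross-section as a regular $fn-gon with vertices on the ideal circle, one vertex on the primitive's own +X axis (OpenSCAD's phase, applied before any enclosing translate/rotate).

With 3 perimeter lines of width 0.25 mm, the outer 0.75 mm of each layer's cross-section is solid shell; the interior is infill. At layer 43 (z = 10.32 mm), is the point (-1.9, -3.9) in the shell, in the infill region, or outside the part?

At z = 10.32 mm: the r=6 cylinder gives a regular 24-gon of circumradius 6 (constant along its height). Overall, the cross-section is a single solid region. The nearest boundary edge runs (-3.00, -5.20)→(-1.55, -5.80); distance from the point to it = 1.62 mm. The point is inside the cross-section and 1.62 mm from the nearest boundary — more than the 0.75 mm shell width (3 × 0.25), so it's in the infill interior.

infill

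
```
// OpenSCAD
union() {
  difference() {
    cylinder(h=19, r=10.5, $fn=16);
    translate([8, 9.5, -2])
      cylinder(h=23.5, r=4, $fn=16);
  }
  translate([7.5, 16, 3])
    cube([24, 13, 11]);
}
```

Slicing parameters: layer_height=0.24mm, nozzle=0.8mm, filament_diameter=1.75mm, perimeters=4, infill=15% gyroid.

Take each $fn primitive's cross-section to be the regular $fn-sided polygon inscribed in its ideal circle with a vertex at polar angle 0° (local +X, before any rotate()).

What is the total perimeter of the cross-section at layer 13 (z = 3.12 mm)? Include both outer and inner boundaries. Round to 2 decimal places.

140.39 mm

At z = 3.12 mm: the r=10.5 cylinder gives a regular 16-gon of circumradius 10.5 (constant along its height) (perimeter = 2·16·10.500·sin(180°/16) = 65.55 mm); the r=4 cylinder at (8, 9.5) gives a regular 16-gon of circumradius 4 (constant along its height) (perimeter = 2·16·4.000·sin(180°/16) = 24.97 mm); After the difference (first − rest): starting from the r=10.5 cylinder, the r=4 cylinder at (8, 9.5) partially overlaps it — only the 7.94 mm² overlap (of its 48.98 mm²) is removed, clipping the outline — boundary = 66.39 mm; the cube at (7.5, 16) (footprint 24×13) is included at this height (perimeter 74.00 mm); Taking the union: the 2 present regions are separate (no shared area or edge), so areas and boundary lengths simply add and each stays a separate island — boundary = 140.39 mm. Overall, the cross-section has 2 separate islands. Total boundary length (outer) = 140.39 mm.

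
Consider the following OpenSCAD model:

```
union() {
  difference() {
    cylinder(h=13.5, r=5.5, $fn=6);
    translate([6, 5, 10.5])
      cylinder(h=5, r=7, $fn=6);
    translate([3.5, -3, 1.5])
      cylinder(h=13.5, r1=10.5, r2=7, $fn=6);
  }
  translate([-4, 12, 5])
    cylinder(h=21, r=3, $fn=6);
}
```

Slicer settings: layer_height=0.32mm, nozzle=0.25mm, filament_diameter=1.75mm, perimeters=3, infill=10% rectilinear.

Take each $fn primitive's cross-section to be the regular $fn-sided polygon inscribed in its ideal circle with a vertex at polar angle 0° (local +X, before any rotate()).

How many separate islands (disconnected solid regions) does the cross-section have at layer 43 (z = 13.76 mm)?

At z = 13.76 mm: the cylinder is absent (z outside [0, 13.5]); the r=7 cylinder at (6, 5) contributes a regular 6-gon of circumradius 7; the cone at (3.5, -3) contributes a regular 6-gon of circumradius 7.321 (interpolated between r1=10.5 and r2=7 at t=0.908); Subtracting the remaining from the first: the first operand is absent here, so nothing remains; the cylinder at (-4, 12): section is a regular 6-gon, circumradius r=3; Taking the union: only the r=3 cylinder at (-4, 12) is present, so the union is just that shape — 1 connected region. Overall, the cross-section is a single solid region. Island count = 1.

1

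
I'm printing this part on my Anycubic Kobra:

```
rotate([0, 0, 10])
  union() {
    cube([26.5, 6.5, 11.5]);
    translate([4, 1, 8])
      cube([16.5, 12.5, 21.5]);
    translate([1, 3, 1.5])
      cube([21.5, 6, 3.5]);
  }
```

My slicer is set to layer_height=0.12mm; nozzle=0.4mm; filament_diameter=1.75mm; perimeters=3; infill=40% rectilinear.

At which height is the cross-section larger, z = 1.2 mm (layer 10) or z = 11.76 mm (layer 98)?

layer 98 (z = 11.76 mm)

Layer 10 (z = 1.2): the cube is present — its section is the full 26.5×6.5 rectangle (area 172.25 mm²); the cube at (4, 1) is not intersected at this z (z outside [8, 29.5]); the cube at (1, 3) is absent (z outside [1.5, 5]); Merging all regions: only the 26.5×6.5 cube is present, so the union is just that shape — area = 172.25 mm²; (rotated 10° about Z; rotation is an isometry so areas/perimeters/island counts are preserved). So its area = 172.25 mm². Layer 98 (z = 11.76): the cube is not intersected at this z (z outside [0, 11.5]); the cube at (4, 1) is present — its section is the full 16.5×12.5 rectangle (area 206.25 mm²); the cube at (1, 3) does not reach this height (z outside [1.5, 5]); Merging all regions: only the 16.5×12.5 cube at (4, 1) is present, so the union is just that shape — area = 206.25 mm²; (rotated 10° about Z; rotation is an isometry so areas/perimeters/island counts are preserved). So its area = 206.25 mm². Layer 98 is larger (206.25 vs 172.25 mm²).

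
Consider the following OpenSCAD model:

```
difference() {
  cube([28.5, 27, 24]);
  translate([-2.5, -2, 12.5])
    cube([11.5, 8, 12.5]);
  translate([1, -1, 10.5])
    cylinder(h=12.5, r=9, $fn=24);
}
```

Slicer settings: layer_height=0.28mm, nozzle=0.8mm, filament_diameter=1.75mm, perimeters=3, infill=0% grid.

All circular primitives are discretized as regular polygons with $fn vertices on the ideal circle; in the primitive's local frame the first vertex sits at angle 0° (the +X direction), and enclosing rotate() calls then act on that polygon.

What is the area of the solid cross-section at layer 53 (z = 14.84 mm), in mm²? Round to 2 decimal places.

At z = 14.84 mm: the cube (footprint 28.5×27) is included at this height (area 769.50 mm²); the cube at (-2.5, -2) is present — its section is the full 11.5×8 rectangle (area 92.00 mm²); the cylinder at (1, -1): section is a regular 24-gon, circumradius r=9 (area = (24/2)·9.000²·sin(360°/24) = 251.57 mm²); Subtracting the remaining from the first: starting from the 28.5×27 cube (769.50 mm²), the 11.5×8 cube at (-2.5, -2) partially overlaps it — only the 54.00 mm² overlap (of its 92.00 mm²) is removed, clipping the outline; the r=9 cylinder at (1, -1) partially overlaps it — only the 10.96 mm² overlap (of its 251.57 mm²) is removed, clipping the outline — area = 704.54 mm². Overall, the cross-section is a single solid region. Net area = 704.54 mm².

704.54 mm²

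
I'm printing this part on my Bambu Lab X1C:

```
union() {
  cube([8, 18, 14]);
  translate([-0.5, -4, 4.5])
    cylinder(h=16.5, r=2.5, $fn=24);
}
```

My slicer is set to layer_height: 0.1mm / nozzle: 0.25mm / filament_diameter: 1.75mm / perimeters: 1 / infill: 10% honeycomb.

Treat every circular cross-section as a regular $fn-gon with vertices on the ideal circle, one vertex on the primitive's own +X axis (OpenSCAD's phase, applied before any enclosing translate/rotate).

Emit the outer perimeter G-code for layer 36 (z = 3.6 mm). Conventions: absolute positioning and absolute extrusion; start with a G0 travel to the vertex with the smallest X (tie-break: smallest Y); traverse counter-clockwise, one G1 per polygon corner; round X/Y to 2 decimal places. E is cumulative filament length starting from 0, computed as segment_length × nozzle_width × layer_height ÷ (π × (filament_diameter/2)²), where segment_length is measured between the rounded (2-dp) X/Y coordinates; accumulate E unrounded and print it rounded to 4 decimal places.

At z = 3.6 mm: the 8×18 cube contributes its full rectangle; the cylinder at (-0.5, -4) is not intersected at this z (z outside [4.5, 21]); Taking the union: only the 8×18 cube is present, so the union is just that shape — 1 connected region. The outline is a single polygon with 4 vertices. Extrusion per mm of travel: 0.25 × 0.1 / (π × 0.875²) = 0.010394. Accumulating E over each segment gives final E = 0.5405.

G0 X0.00 Y0.00 Z3.60
G1 X8.00 Y0.00 E0.0832
G1 X8.00 Y18.00 E0.2702
G1 X0.00 Y18.00 E0.3534
G1 X0.00 Y0.00 E0.5405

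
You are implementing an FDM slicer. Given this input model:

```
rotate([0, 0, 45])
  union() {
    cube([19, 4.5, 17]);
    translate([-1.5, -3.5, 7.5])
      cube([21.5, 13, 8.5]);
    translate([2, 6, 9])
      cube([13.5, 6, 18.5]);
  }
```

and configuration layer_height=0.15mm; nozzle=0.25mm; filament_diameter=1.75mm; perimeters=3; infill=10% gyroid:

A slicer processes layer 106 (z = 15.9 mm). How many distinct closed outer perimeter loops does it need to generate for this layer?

1

At z = 15.9 mm: the cube (footprint 19×4.5) is included at this height; the cube at (-1.5, -3.5) (footprint 21.5×13) is included at this height; the 13.5×6 cube at (2, 6) contributes its full rectangle; Combining (union): the regions partially overlap (shared area 132.75 mm²), so overlapping operands fuse into one piece — 1 connected region; (rotated 45° about Z; rotation is an isometry so areas/perimeters/island counts are preserved). The result has 1 disconnected region.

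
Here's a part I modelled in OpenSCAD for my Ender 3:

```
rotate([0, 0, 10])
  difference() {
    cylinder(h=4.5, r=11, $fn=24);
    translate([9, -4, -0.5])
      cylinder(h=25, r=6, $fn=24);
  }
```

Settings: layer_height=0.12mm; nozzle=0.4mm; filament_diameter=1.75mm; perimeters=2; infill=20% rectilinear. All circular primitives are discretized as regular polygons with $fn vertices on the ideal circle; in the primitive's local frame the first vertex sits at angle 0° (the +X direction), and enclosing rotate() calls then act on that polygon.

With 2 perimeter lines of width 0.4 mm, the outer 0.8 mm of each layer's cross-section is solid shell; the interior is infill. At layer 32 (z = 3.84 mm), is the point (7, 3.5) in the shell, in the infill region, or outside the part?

At z = 3.84 mm: the cylinder: section is a regular 24-gon, circumradius r=11; the r=6 cylinder at (9, -4) gives a regular 24-gon of circumradius 6 (constant along its height); After the difference (first − rest): starting from the r=11 cylinder, the r=6 cylinder at (9, -4) partially overlaps it — only the 62.09 mm² overlap (of its 111.81 mm²) is removed, clipping the outline — 1 connected region; (rotated 10° about Z; rotation is an isometry so areas/perimeters/island counts are preserved). Overall, the cross-section is a single solid region. Undo the 10° rotation: the query point maps to (7.501, 2.231) in the un-rotated model frame. The nearest boundary edge runs (9.00, 2.00)→(7.45, 1.80); distance from the point to it = 0.42 mm. The point is inside the cross-section, 0.42 mm from the nearest boundary — within the 0.8 mm shell band (2 × 0.4).

shell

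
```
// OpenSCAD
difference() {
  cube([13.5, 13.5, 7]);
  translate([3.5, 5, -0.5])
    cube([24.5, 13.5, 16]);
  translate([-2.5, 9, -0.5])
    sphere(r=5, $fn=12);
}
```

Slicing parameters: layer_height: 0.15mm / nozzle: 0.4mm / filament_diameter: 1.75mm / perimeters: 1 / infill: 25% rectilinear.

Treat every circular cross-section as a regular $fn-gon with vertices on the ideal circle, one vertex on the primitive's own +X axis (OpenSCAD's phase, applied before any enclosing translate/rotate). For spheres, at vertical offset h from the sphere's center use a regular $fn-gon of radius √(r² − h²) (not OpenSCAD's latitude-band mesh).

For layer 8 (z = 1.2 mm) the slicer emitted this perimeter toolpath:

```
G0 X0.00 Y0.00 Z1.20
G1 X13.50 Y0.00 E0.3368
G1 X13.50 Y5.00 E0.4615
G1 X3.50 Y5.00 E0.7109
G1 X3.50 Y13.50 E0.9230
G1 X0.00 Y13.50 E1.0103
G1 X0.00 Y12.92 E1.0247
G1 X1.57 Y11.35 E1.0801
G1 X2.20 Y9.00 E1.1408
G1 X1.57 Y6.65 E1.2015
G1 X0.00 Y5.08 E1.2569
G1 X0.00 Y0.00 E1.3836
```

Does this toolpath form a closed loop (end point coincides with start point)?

yes

Start point (G0): (0.00, 0.00). End point (last G1): the path returns to the start — closed.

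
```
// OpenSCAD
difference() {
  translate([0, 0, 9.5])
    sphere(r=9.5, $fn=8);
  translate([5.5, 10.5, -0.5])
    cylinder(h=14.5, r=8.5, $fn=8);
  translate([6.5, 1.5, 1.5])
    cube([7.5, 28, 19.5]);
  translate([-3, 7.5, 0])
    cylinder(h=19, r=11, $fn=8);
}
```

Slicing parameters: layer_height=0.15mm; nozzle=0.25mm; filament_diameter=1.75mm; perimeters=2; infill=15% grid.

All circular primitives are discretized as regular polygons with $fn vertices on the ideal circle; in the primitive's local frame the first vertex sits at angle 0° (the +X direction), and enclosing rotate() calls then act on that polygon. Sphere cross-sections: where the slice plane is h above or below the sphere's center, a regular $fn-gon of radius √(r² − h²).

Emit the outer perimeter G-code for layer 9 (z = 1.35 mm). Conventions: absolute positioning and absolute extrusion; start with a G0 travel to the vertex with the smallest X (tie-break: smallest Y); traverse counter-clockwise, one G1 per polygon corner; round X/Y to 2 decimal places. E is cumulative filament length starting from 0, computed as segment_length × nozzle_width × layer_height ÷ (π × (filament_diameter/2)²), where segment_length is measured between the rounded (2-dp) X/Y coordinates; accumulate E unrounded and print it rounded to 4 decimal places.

At z = 1.35 mm: the r=9.5 sphere contributes a regular 8-gon of circumradius √(9.5²−8.15²) = 4.881; the r=8.5 cylinder at (5.5, 10.5) gives a regular 8-gon of circumradius 8.5 (constant along its height); the cube at (6.5, 1.5) is absent (z outside [1.5, 21]); the r=11 cylinder at (-3, 7.5) contributes a regular 8-gon of circumradius 11; Subtracting the remaining from the first: starting from the r=9.5 sphere, the r=8.5 cylinder at (5.5, 10.5) partially overlaps it — only the 2.38 mm² overlap (of its 204.35 mm²) is removed, clipping the outline; the r=11 cylinder at (-3, 7.5) partially overlaps it — only the 50.03 mm² overlap (of its 342.24 mm²) is removed, clipping the outline — 1 connected region. The outline is a single polygon with 6 vertices. Extrusion per mm of travel: 0.25 × 0.15 / (π × 0.875²) = 0.015591. Accumulating E over each segment gives final E = 0.3126.

G0 X-3.52 Y-3.28 Z1.35
G1 X-3.45 Y-3.45 E0.0029
G1 X0.00 Y-4.88 E0.0611
G1 X3.45 Y-3.45 E0.1193
G1 X4.76 Y-0.28 E0.1728
G1 X-3.00 Y-3.50 E0.3038
G1 X-3.52 Y-3.28 E0.3126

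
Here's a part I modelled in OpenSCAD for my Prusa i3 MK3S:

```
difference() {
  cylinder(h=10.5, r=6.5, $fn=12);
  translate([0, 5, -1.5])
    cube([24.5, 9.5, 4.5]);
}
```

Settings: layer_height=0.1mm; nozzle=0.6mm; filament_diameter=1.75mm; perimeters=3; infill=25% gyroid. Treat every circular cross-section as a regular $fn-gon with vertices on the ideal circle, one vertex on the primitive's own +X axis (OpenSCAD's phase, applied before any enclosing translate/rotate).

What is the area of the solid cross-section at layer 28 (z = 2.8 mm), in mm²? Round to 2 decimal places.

At z = 2.8 mm: the cylinder: section is a regular 12-gon, circumradius r=6.5 (area = (12/2)·6.500²·sin(360°/12) = 126.75 mm²); the cube at (0, 5) is present — its section is the full 24.5×9.5 rectangle (area 232.75 mm²); Taking the first minus the rest: starting from the r=6.5 cylinder (126.75 mm²), the 24.5×9.5 cube at (0, 5) partially overlaps it — only the 3.66 mm² overlap (of its 232.75 mm²) is removed, clipping the outline — area = 123.09 mm². Overall, the cross-section is a single solid region. Net area = 123.09 mm².

123.09 mm²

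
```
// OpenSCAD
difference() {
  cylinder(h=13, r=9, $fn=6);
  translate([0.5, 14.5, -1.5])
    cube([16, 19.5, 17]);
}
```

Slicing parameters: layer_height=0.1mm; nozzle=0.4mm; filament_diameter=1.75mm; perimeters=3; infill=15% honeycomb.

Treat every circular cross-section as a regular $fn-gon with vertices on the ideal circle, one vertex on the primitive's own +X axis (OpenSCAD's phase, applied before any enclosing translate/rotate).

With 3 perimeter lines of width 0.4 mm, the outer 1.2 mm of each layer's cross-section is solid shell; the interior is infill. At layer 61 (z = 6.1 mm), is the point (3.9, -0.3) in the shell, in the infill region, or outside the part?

infill

At z = 6.1 mm: the r=9 cylinder contributes a regular 6-gon of circumradius 9; the 16×19.5 cube at (0.5, 14.5) contributes its full rectangle; Subtracting the remaining from the first: starting from the r=9 cylinder, the 16×19.5 cube at (0.5, 14.5) misses the remaining region (no effect) — 1 connected region. Overall, the cross-section is a single solid region. The nearest boundary edge runs (9.00, 0.00)→(4.50, -7.79); distance from the point to it = 4.27 mm. The point is inside the cross-section and 4.27 mm from the nearest boundary — more than the 1.2 mm shell width (3 × 0.4), so it's in the infill interior.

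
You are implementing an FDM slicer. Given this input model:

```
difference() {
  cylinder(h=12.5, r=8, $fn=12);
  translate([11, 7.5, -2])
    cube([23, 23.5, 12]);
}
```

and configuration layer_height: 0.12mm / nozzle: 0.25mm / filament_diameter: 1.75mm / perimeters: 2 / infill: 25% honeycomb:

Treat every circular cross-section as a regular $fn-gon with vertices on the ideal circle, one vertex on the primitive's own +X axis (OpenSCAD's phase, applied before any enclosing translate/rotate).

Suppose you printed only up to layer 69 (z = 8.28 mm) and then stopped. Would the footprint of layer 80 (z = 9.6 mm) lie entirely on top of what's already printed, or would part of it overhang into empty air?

Compare the two slices. At z = 8.28: the r=8 cylinder gives a regular 12-gon of circumradius 8 (constant along its height) (area = (12/2)·8.000²·sin(360°/12) = 192.00 mm²); the cube at (11, 7.5) is present — its section is the full 23×23.5 rectangle (area 540.50 mm²); Taking the first minus the rest: starting from the r=8 cylinder (192.00 mm²), the 23×23.5 cube at (11, 7.5) misses the remaining region (no effect) — area = 192.00 mm². At z = 9.6: the r=8 cylinder gives a regular 12-gon of circumradius 8 (constant along its height) (area = (12/2)·8.000²·sin(360°/12) = 192.00 mm²); the 23×23.5 cube at (11, 7.5) contributes its full rectangle (area 540.50 mm²); After the difference (first − rest): starting from the r=8 cylinder (192.00 mm²), the 23×23.5 cube at (11, 7.5) misses the remaining region (no effect) — area = 192.00 mm². Checking containment: the cross-section at z = 9.6 is a subset of the cross-section at z = 8.28.

entirely on top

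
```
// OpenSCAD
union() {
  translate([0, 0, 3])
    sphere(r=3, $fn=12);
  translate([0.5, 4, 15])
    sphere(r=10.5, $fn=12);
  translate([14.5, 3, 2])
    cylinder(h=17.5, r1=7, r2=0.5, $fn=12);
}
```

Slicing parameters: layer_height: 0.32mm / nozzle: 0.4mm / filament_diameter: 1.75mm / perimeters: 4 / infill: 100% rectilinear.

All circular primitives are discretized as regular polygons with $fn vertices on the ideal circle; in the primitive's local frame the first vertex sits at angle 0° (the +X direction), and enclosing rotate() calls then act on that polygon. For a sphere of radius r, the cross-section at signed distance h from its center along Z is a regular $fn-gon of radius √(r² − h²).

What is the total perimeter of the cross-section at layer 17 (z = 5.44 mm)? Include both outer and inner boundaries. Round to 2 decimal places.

At z = 5.44 mm: the r=3 sphere contributes a regular 12-gon of circumradius √(3²−2.44²) = 1.745 (perimeter = 2·12·1.745·sin(180°/12) = 10.84 mm); the r=10.5 sphere at (0.5, 4) slices to a regular 12-gon of circumradius 4.342 (√(r²−h²) with h=9.56 from center) (perimeter = 2·12·4.342·sin(180°/12) = 26.97 mm); the cone at (14.5, 3) contributes a regular 12-gon of circumradius 5.722 (interpolated between r1=7 and r2=0.5 at t=0.197) (perimeter = 2·12·5.722·sin(180°/12) = 35.54 mm); Merging all regions: the regions partially overlap (shared area 4.89 mm²), so the edge portions inside another operand are dropped and the merged outline is re-measured after clipping — boundary = 64.64 mm. Overall, the cross-section has 2 separate islands. Total boundary length (outer) = 64.64 mm.

64.64 mm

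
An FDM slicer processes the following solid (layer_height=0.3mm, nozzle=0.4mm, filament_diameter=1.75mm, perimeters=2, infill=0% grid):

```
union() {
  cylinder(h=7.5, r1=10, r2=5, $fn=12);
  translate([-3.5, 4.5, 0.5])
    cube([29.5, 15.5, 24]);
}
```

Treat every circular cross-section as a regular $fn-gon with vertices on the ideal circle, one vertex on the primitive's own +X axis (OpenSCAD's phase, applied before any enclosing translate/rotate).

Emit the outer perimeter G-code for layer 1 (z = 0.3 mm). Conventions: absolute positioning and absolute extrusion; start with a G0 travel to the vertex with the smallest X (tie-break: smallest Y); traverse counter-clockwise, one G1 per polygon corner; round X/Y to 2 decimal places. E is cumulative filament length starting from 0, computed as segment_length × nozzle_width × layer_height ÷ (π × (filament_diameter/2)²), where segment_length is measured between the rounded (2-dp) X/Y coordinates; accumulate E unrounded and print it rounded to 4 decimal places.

G0 X-9.80 Y0.00 Z0.30
G1 X-8.49 Y-4.90 E0.2530
G1 X-4.90 Y-8.49 E0.5063
G1 X0.00 Y-9.80 E0.7594
G1 X4.90 Y-8.49 E1.0124
G1 X8.49 Y-4.90 E1.2657
G1 X9.80 Y0.00 E1.5188
G1 X8.49 Y4.90 E1.7718
G1 X4.90 Y8.49 E2.0251
G1 X0.00 Y9.80 E2.2782
G1 X-4.90 Y8.49 E2.5312
G1 X-8.49 Y4.90 E2.7845
G1 X-9.80 Y0.00 E3.0376

At z = 0.3 mm: the cone contributes a regular 12-gon of circumradius 9.800 (interpolated between r1=10 and r2=5 at t=0.040); the cube at (-3.5, 4.5) is not intersected at this z (z outside [0.5, 24.5]); Merging all regions: only the cone is present, so the union is just that shape — 1 connected region. The outline is a single polygon with 12 vertices. Extrusion per mm of travel: 0.4 × 0.3 / (π × 0.875²) = 0.049890. Accumulating E over each segment gives final E = 3.0376.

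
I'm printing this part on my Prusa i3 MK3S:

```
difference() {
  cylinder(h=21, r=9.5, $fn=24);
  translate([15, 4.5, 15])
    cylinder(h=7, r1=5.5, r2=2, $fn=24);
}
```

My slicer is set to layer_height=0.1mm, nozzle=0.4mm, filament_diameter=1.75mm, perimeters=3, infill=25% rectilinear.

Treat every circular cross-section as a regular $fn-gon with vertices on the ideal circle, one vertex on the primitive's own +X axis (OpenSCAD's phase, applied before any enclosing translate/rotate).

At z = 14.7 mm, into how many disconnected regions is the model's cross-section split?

At z = 14.7 mm: the r=9.5 cylinder gives a regular 24-gon of circumradius 9.5 (constant along its height); the cone at (15, 4.5) is not intersected at this z (z outside [15, 22]); After the difference (first − rest): none of the subtracted shapes is present at this height, so the r=9.5 cylinder is unchanged — 1 connected region. The result has 1 disconnected region.

1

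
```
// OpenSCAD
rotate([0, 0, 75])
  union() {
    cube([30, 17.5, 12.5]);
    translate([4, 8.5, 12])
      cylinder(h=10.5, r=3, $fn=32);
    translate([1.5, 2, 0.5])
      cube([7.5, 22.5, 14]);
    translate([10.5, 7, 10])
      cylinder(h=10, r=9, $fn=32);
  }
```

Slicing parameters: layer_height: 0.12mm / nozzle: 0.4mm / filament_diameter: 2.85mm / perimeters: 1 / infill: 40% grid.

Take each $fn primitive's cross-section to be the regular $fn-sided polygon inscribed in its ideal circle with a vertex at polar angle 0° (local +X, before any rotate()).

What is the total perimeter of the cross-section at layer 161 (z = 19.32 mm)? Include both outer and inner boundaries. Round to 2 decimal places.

At z = 19.32 mm: the cube is absent (z outside [0, 12.5]); the r=3 cylinder at (4, 8.5) contributes a regular 32-gon of circumradius 3 (perimeter = 2·32·3.000·sin(180°/32) = 18.82 mm); the cube at (1.5, 2) does not reach this height (z outside [0.5, 14.5]); the r=9 cylinder at (10.5, 7) contributes a regular 32-gon of circumradius 9 (perimeter = 2·32·9.000·sin(180°/32) = 56.46 mm); Merging all regions: the regions partially overlap (shared area 25.97 mm²), so the edge portions inside another operand are dropped and the merged outline is re-measured after clipping — boundary = 56.95 mm; (whole slice rotated 75° about Z — lengths, areas and connectivity unchanged). Overall, the cross-section is a single solid region. Total boundary length (outer) = 56.95 mm.

56.95 mm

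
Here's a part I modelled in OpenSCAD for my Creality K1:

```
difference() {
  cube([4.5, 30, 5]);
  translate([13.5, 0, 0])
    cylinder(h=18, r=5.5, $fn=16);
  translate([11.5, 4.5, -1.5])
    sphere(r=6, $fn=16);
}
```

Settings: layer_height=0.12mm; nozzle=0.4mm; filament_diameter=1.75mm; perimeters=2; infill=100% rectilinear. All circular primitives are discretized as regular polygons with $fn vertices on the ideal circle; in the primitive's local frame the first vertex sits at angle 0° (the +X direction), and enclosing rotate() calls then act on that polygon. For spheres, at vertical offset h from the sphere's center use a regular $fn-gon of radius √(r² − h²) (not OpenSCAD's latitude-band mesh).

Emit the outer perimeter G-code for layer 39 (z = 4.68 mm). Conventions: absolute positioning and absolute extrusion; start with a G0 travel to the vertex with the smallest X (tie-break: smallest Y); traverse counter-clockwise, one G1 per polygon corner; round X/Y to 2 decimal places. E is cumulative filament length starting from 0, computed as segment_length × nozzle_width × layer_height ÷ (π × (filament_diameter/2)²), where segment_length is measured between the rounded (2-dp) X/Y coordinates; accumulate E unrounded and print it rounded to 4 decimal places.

G0 X0.00 Y0.00 Z4.68
G1 X4.50 Y0.00 E0.0898
G1 X4.50 Y30.00 E0.6885
G1 X0.00 Y30.00 E0.7783
G1 X0.00 Y0.00 E1.3770

At z = 4.68 mm: the cube (footprint 4.5×30) is included at this height; the r=5.5 cylinder at (13.5, 0) contributes a regular 16-gon of circumradius 5.5; the sphere at (11.5, 4.5) does not reach this height (|z−center|=6.180 > r=6); After the difference (first − rest): starting from the 4.5×30 cube, the r=5.5 cylinder at (13.5, 0) misses the remaining region (no effect) — 1 connected region. The outline is a single polygon with 4 vertices. Extrusion per mm of travel: 0.4 × 0.12 / (π × 0.875²) = 0.019956. Accumulating E over each segment gives final E = 1.3770.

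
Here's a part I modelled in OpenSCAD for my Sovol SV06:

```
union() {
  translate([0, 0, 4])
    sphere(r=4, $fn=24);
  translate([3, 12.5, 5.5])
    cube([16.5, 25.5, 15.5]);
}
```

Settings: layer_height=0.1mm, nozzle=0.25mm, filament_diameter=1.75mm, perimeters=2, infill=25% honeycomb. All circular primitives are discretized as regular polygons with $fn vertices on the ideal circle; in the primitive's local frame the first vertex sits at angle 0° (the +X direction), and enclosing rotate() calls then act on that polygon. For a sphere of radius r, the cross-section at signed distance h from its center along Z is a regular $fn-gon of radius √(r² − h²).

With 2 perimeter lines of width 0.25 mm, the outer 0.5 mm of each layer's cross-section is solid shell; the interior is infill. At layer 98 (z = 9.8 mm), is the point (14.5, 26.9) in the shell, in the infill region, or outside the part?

infill

At z = 9.8 mm: the sphere is not intersected at this z (|z−center|=5.800 > r=4); the cube at (3, 12.5) is present — its section is the full 16.5×25.5 rectangle; Taking the union: only the 16.5×25.5 cube at (3, 12.5) is present, so the union is just that shape — 1 connected region. Overall, the cross-section is a single solid region. The nearest boundary edge runs (19.50, 12.50)→(19.50, 38.00); distance from the point to it = 5.00 mm. The point is inside the cross-section and 5.00 mm from the nearest boundary — more than the 0.5 mm shell width (2 × 0.25), so it's in the infill interior.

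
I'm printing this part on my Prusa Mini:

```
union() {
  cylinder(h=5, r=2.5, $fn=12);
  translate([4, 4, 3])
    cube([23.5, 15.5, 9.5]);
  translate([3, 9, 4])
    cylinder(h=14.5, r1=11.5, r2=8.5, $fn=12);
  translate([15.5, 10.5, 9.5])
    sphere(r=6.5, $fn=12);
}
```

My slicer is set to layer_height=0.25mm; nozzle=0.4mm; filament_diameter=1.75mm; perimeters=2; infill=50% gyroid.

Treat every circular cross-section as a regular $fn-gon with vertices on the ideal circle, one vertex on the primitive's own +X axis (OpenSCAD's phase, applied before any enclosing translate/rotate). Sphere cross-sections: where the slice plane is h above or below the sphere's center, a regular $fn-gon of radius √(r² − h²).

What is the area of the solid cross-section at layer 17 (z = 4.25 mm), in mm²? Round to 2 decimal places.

624.64 mm²

At z = 4.25 mm: the r=2.5 cylinder gives a regular 12-gon of circumradius 2.5 (constant along its height) (area = (12/2)·2.500²·sin(360°/12) = 18.75 mm²); the 23.5×15.5 cube at (4, 4) contributes its full rectangle (area 364.25 mm²); the cone at (3, 9) (r1=11.5→r2=8.5) has section circumradius 11.448 here — a regular 12-gon (area = (12/2)·11.448²·sin(360°/12) = 393.19 mm²); the sphere at (15.5, 10.5): section is a regular 12-gon, circumradius = √(r²−h²) = √(6.5²−5.25²) = 3.832 (area = (12/2)·3.832²·sin(360°/12) = 44.06 mm²); Combining (union): the regions partially overlap — summed areas 820.25 mm² minus the doubly-counted overlap 195.61 mm² gives 624.64 mm² — area = 624.64 mm². Overall, the cross-section is a single solid region. Net area = 624.64 mm².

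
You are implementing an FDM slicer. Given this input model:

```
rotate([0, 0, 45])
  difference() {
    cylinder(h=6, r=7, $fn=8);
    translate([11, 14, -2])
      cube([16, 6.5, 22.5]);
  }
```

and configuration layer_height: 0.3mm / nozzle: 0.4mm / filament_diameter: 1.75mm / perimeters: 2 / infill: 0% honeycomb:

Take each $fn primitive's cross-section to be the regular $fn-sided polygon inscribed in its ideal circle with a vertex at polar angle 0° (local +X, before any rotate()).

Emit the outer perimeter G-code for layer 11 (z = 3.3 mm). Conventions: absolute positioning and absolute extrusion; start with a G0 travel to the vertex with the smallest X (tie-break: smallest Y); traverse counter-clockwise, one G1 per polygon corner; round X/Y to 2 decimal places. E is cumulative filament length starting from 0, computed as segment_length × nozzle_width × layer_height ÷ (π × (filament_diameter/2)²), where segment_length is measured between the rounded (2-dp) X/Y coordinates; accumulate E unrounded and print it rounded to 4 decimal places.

G0 X-7.00 Y0.00 Z3.30
G1 X-4.95 Y-4.95 E0.2673
G1 X0.00 Y-7.00 E0.5346
G1 X4.95 Y-4.95 E0.8019
G1 X7.00 Y0.00 E1.0692
G1 X4.95 Y4.95 E1.3365
G1 X0.00 Y7.00 E1.6038
G1 X-4.95 Y4.95 E1.8711
G1 X-7.00 Y0.00 E2.1384

At z = 3.3 mm: the r=7 cylinder contributes a regular 8-gon of circumradius 7; the 16×6.5 cube at (11, 14) contributes its full rectangle; After the difference (first − rest): starting from the r=7 cylinder, the 16×6.5 cube at (11, 14) misses the remaining region (no effect) — 1 connected region; (whole slice rotated 45° about Z — lengths, areas and connectivity unchanged). The outline is a single polygon with 8 vertices. Extrusion per mm of travel: 0.4 × 0.3 / (π × 0.875²) = 0.049890. Accumulating E over each segment gives final E = 2.1384.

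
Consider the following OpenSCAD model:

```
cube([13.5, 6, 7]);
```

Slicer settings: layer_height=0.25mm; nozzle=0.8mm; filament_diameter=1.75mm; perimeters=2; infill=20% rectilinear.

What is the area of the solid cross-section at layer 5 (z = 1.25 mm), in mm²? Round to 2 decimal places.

81.00 mm²

At z = 1.25 mm: the cube (footprint 13.5×6) is included at this height (area 81.00 mm²). Overall, the cross-section is a single solid region. Net area = 81.00 mm².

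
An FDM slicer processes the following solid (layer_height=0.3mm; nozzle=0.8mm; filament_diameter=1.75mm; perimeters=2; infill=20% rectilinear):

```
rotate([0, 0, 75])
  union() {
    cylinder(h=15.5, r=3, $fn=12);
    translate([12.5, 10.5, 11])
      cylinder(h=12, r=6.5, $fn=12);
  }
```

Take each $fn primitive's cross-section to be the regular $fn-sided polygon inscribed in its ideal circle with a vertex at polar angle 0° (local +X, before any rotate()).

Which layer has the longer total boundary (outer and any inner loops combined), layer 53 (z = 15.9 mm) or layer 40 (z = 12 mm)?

Layer 53 (z = 15.9): the cylinder is not intersected at this z (z outside [0, 15.5]); the r=6.5 cylinder at (12.5, 10.5) gives a regular 12-gon of circumradius 6.5 (constant along its height) (perimeter = 2·12·6.500·sin(180°/12) = 40.38 mm); Combining (union): only the r=6.5 cylinder at (12.5, 10.5) is present, so the union is just that shape — boundary = 40.38 mm; (whole slice rotated 75° about Z — lengths, areas and connectivity unchanged). So its perimeter = 40.38 mm. Layer 40 (z = 12): the cylinder: section is a regular 12-gon, circumradius r=3 (perimeter = 2·12·3.000·sin(180°/12) = 18.63 mm); the cylinder at (12.5, 10.5): section is a regular 12-gon, circumradius r=6.5 (perimeter = 2·12·6.500·sin(180°/12) = 40.38 mm); Merging all regions: the 2 present regions are separate (no shared area or edge), so areas and boundary lengths simply add and each stays a separate island — boundary = 59.01 mm; (whole slice rotated 75° about Z — lengths, areas and connectivity unchanged). So its perimeter = 59.01 mm. Layer 40 is larger (59.01 vs 40.38 mm).

layer 40 (z = 12 mm)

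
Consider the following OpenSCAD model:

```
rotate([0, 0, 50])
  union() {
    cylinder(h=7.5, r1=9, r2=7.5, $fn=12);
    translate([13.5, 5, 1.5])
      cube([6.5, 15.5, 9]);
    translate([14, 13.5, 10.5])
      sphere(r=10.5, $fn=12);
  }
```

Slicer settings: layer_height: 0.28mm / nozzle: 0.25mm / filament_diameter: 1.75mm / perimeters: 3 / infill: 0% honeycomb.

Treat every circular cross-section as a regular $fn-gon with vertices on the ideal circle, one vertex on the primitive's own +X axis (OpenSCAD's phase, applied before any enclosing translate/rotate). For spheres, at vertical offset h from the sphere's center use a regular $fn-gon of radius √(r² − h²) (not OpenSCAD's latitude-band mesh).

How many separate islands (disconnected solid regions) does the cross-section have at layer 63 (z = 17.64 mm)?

At z = 17.64 mm: the cone is absent (z outside [0, 7.5]); the cube at (13.5, 5) is absent (z outside [1.5, 10.5]); the r=10.5 sphere at (14, 13.5) slices to a regular 12-gon of circumradius 7.699 (√(r²−h²) with h=7.14 from center); Taking the union: only the r=10.5 sphere at (14, 13.5) is present, so the union is just that shape — 1 connected region; (whole slice rotated 50° about Z — lengths, areas and connectivity unchanged). Overall, the cross-section is a single solid region. Island count = 1.

1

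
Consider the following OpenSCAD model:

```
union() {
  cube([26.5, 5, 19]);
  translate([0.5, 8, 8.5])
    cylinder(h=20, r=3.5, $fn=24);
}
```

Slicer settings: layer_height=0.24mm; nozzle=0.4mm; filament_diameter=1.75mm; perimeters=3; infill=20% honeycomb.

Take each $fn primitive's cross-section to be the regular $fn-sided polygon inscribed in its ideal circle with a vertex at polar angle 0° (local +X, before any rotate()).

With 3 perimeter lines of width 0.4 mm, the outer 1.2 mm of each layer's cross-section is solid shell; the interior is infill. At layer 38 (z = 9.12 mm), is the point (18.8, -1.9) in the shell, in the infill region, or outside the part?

At z = 9.12 mm: the cube is present — its section is the full 26.5×5 rectangle; the cylinder at (0.5, 8): section is a regular 24-gon, circumradius r=3.5; Merging all regions: the regions partially overlap (shared area 0.81 mm²), so overlapping operands fuse into one piece — 1 connected region. Overall, the cross-section is a single solid region. The nearest boundary edge runs (26.50, 0.00)→(0.00, 0.00); distance from the point to it = 1.90 mm. The point is not inside any of the regions above, so it lies outside the cross-section (1.90 mm from the nearest boundary).

outside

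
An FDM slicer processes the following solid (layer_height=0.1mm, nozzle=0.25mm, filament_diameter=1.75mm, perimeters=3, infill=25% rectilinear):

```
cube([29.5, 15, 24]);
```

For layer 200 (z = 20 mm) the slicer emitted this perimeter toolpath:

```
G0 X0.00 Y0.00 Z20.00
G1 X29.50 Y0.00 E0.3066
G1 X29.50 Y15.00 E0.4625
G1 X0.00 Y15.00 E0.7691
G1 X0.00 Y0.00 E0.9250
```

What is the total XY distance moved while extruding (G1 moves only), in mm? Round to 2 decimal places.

89.00 mm

Sum the Euclidean lengths of each G1 segment: total = 89.00 mm.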